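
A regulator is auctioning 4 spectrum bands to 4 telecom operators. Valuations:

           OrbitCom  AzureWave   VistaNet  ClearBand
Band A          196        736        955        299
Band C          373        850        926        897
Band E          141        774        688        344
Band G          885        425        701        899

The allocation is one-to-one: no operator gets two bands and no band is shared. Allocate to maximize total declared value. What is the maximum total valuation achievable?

Maximum total: $3511M

This is the linear assignment problem.
Optimal: OrbitCom→Band G ($885M), AzureWave→Band E ($774M), VistaNet→Band A ($955M), ClearBand→Band C ($897M) — total 885+774+955+897 = $3511M.
Row-greedy (each operator in turn takes its best remaining band) gives $3034M, worse by 477.
Swapping AzureWave↔VistaNet (AzureWave→Band A $736M, VistaNet→Band E $688M) loses 305.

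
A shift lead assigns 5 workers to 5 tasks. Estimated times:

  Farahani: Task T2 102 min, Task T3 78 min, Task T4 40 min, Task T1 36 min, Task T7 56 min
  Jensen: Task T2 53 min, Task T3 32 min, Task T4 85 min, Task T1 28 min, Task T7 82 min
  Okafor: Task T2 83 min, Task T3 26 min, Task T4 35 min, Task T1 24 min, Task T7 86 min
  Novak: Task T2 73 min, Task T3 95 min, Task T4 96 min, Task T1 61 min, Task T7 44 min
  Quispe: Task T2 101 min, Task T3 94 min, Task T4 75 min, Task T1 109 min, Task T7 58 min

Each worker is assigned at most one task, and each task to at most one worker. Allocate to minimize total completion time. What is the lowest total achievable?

Minimum total: 225 min

Optimal: Farahani→Task T4 (40 min), Jensen→Task T1 (28 min), Okafor→Task T3 (26 min), Novak→Task T2 (73 min), Quispe→Task T7 (58 min) — total 40+28+26+73+58 = 225 min.
Min-entry greedy (repeatedly take the single cheapest remaining cell) gives 241 min, worse by 16.
Next-best assignment: Farahani→Task T4, Jensen→Task T3, Okafor→Task T1, Novak→Task T2, Quispe→Task T7 = 227 min.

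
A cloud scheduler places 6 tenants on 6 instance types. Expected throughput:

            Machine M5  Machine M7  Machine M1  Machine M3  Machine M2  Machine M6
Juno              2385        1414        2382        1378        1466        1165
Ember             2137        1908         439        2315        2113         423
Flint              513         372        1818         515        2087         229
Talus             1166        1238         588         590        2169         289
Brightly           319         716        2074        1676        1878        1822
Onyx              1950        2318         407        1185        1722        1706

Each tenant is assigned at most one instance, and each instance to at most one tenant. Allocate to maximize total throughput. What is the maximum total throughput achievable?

Max total: 12827 ops/s

Optimal: Juno→Machine M5 (2385 ops/s), Ember→Machine M3 (2315 ops/s), Flint→Machine M1 (1818 ops/s), Talus→Machine M2 (2169 ops/s), Brightly→Machine M6 (1822 ops/s), Onyx→Machine M7 (2318 ops/s) — total 2385+2315+1818+2169+1822+2318 = 12827 ops/s.
Column-greedy (each instance in turn goes to its best remaining tenant) gives 11490 ops/s, worse by 1337.
Checked against all permutations: 12827 ops/s is optimal.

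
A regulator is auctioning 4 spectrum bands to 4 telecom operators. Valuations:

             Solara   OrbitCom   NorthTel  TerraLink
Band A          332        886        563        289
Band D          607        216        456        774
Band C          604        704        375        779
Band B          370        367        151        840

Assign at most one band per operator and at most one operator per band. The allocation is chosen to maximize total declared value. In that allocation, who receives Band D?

NorthTel receives Band D.

Optimal: Solara→Band C ($604M), OrbitCom→Band A ($886M), NorthTel→Band D ($456M), TerraLink→Band B ($840M) — total 604+886+456+840 = $2786M.
Column-greedy (each band in turn goes to its best remaining operator) gives $2415M, worse by 371.
No other one-to-one assignment exceeds $2786M.
NorthTel's own top band is Band A ($563M), but forcing NorthTel→Band A and reassigning the rest optimally gives only $2714M — worse by 72.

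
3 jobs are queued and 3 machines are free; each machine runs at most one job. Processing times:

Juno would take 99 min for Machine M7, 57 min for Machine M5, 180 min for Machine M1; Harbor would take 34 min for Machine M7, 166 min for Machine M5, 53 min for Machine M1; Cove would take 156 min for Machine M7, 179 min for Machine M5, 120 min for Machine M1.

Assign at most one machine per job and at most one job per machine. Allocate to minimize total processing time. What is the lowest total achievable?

Optimal: Juno→Machine M5 (57 min), Harbor→Machine M7 (34 min), Cove→Machine M1 (120 min) — total 57+34+120 = 211 min.

Minimum total: 211 min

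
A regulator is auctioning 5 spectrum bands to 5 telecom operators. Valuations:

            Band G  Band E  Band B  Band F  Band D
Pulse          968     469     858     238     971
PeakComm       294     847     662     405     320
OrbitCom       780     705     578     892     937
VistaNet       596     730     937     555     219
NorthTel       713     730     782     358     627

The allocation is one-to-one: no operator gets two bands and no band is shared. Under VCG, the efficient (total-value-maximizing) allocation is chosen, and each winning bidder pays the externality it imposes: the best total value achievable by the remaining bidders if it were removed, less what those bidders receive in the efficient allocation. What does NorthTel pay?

Efficient allocation: Pulse→Band D ($971M), PeakComm→Band E ($847M), OrbitCom→Band F ($892M), VistaNet→Band B ($937M), NorthTel→Band G ($713M); total welfare W = $4360M.
NorthTel receives Band G at value $713M, so the others get W − 713 = $3647M.
Without NorthTel: best allocation of the remaining 4 bidders over all 5 bands is Pulse→Band G ($968M), PeakComm→Band E ($847M), OrbitCom→Band D ($937M), VistaNet→Band B ($937M), total $3689M.
VCG payment = (others' best without NorthTel) − (others' welfare with NorthTel) = 3689 − 3647 = $42M.

NorthTel pays $42M.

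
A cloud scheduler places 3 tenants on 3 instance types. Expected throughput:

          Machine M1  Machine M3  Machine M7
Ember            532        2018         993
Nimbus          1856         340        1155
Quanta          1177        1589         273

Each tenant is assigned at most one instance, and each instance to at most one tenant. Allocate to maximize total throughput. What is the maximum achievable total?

Maximum total: 4438 ops/s

Optimal: Ember→Machine M7 (993 ops/s), Nimbus→Machine M1 (1856 ops/s), Quanta→Machine M3 (1589 ops/s) — total 993+1856+1589 = 4438 ops/s.
Row-greedy (each tenant in turn takes its best remaining instance) gives 4147 ops/s, worse by 291.
Every other assignment is strictly worse.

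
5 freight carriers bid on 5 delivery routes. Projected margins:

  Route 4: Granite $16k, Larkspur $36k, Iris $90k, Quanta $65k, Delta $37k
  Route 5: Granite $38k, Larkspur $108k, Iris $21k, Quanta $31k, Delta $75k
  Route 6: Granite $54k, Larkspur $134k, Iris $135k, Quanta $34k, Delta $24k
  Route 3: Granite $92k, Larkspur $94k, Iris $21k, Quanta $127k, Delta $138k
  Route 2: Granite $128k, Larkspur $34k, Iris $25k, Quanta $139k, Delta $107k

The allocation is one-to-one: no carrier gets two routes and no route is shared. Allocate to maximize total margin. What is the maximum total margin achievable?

Max total: $574k

This is the linear assignment problem.
Optimal: Granite→Route 2 ($128k), Larkspur→Route 5 ($108k), Iris→Route 6 ($135k), Quanta→Route 4 ($65k), Delta→Route 3 ($138k) — total 128+108+135+65+138 = $574k.
Max-entry greedy (repeatedly take the single best remaining cell) gives $536k, worse by 38.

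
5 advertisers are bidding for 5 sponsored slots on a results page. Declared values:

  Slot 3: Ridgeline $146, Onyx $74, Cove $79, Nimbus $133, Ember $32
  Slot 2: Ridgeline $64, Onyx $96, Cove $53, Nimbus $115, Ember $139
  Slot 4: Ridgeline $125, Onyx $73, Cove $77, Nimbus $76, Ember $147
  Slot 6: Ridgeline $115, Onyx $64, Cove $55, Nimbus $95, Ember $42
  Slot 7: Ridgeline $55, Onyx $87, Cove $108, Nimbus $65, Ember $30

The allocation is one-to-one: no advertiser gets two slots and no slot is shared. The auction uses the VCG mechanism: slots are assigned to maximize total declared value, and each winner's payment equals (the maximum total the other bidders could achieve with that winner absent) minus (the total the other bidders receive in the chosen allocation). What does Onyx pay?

Onyx pays $13.

Efficient allocation: Ridgeline→Slot 6 ($115), Onyx→Slot 2 ($96), Cove→Slot 7 ($108), Nimbus→Slot 3 ($133), Ember→Slot 4 ($147); total welfare W = $599.
Onyx receives Slot 2 at value $96, so the others get W − 96 = $503.
Without Onyx: best allocation of the remaining 4 bidders over all 5 slots is Ridgeline→Slot 3 ($146), Cove→Slot 7 ($108), Nimbus→Slot 2 ($115), Ember→Slot 4 ($147), total $516.
VCG payment = (others' best without Onyx) − (others' welfare with Onyx) = 516 − 503 = $13.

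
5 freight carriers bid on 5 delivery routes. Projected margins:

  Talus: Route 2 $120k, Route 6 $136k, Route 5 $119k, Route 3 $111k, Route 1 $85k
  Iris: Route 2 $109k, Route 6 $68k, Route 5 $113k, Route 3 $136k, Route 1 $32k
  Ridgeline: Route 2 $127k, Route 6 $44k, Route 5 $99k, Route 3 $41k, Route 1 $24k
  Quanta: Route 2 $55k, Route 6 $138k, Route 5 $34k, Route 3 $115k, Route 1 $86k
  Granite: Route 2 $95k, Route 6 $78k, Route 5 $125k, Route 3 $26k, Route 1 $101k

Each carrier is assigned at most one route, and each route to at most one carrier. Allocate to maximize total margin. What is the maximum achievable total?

Maximum total: $621k

Optimal: Talus→Route 5 ($119k), Iris→Route 3 ($136k), Ridgeline→Route 2 ($127k), Quanta→Route 6 ($138k), Granite→Route 1 ($101k) — total 119+136+127+138+101 = $621k.
Row-greedy (each carrier in turn takes its best remaining route) gives $610k, worse by 11.
Next-best assignment: Talus→Route 1, Iris→Route 3, Ridgeline→Route 2, Quanta→Route 6, Granite→Route 5 = $611k.
Swapping Talus↔Iris (Talus→Route 3 $111k, Iris→Route 5 $113k) loses 31.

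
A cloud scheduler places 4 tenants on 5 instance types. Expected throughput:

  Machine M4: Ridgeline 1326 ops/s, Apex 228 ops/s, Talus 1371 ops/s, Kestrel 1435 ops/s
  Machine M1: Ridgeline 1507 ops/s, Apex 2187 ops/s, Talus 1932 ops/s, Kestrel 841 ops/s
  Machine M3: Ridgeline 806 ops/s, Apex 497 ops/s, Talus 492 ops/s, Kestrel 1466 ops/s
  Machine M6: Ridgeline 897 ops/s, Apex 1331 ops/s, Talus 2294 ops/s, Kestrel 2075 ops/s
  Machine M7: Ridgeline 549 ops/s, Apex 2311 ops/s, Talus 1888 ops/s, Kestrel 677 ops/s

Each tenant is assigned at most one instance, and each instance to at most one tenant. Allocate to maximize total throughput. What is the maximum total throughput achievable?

Optimal: Ridgeline→Machine M4 (1326 ops/s), Apex→Machine M7 (2311 ops/s), Talus→Machine M1 (1932 ops/s), Kestrel→Machine M6 (2075 ops/s) — total 1326+2311+1932+2075 = 7644 ops/s.
Column-greedy (each instance in turn goes to its best remaining tenant) gives 6722 ops/s, worse by 922.
Next-best assignment: Ridgeline→Machine M1, Apex→Machine M7, Talus→Machine M6, Kestrel→Machine M3 = 7578 ops/s.

Max total: 7644 ops/s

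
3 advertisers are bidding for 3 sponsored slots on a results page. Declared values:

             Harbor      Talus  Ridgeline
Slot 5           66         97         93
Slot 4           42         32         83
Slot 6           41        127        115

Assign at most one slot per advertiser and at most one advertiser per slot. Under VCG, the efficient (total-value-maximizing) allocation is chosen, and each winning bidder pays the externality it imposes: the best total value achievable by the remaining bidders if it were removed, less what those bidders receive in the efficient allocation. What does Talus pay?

Efficient allocation: Harbor→Slot 5 ($66), Talus→Slot 6 ($127), Ridgeline→Slot 4 ($83); total welfare W = $276.
Talus receives Slot 6 at value $127, so the others get W − 127 = $149.
Without Talus: best allocation of the remaining 2 bidders over all 3 slots is Harbor→Slot 5 ($66), Ridgeline→Slot 6 ($115), total $181.
VCG payment = (others' best without Talus) − (others' welfare with Talus) = 181 − 149 = $32.

Talus pays $32.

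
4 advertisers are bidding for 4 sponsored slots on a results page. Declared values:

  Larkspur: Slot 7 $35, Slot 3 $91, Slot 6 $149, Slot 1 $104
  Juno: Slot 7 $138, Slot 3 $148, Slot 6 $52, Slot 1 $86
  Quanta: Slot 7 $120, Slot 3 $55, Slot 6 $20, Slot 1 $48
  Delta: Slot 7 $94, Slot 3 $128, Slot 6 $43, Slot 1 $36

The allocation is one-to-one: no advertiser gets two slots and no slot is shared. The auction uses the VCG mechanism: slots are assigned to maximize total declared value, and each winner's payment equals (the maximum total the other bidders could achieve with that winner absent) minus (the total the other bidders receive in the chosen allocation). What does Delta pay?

Delta pays $62.

Efficient allocation: Larkspur→Slot 6 ($149), Juno→Slot 1 ($86), Quanta→Slot 7 ($120), Delta→Slot 3 ($128); total welfare W = $483.
Delta receives Slot 3 at value $128, so the others get W − 128 = $355.
Without Delta: best allocation of the remaining 3 bidders over all 4 slots is Larkspur→Slot 6 ($149), Juno→Slot 3 ($148), Quanta→Slot 7 ($120), total $417.
VCG payment = (others' best without Delta) − (others' welfare with Delta) = 417 − 355 = $62.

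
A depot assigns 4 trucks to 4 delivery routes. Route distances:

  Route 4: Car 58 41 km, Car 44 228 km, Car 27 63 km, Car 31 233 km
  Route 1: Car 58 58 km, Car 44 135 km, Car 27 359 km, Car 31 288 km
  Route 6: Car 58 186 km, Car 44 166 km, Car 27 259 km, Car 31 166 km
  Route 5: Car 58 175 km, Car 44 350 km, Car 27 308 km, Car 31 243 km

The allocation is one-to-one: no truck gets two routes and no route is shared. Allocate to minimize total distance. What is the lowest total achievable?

Optimal: Car 58→Route 1 (58 km), Car 44→Route 6 (166 km), Car 27→Route 4 (63 km), Car 31→Route 5 (243 km) — total 58+166+63+243 = 530 km.
Column-greedy (each route in turn goes to its cheapest remaining truck) gives 650 km, worse by 120.
Next-best assignment: Car 58→Route 5, Car 44→Route 1, Car 27→Route 4, Car 31→Route 6 = 539 km.
Swapping Car 58↔Car 27 (Car 58→Route 4 41 km, Car 27→Route 1 359 km) adds 279.
Checked against all permutations: 530 km is optimal.

Minimum total: 530 km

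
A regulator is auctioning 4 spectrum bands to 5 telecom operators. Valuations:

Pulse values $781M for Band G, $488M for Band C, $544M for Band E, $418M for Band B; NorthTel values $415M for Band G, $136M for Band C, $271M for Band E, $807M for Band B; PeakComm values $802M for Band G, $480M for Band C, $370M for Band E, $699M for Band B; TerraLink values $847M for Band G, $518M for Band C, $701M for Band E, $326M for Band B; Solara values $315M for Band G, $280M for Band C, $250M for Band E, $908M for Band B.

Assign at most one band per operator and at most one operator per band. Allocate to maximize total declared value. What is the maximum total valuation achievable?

Maximum total: $2899M

Optimal: PeakComm→Band G ($802M), Pulse→Band C ($488M), TerraLink→Band E ($701M), Solara→Band B ($908M) — total 802+488+701+908 = $2899M.
Max-entry greedy (repeatedly take the single best remaining cell) gives $2779M, worse by 120.
Next-best assignment: Pulse→Band G, PeakComm→Band C, TerraLink→Band E, Solara→Band B = $2870M.
Every other assignment is strictly worse.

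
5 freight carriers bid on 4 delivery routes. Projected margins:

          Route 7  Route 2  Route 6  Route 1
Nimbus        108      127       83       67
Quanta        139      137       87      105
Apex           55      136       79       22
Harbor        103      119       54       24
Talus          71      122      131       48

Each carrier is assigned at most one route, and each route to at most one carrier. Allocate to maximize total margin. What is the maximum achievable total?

Max total: $480k

Optimal: Nimbus→Route 7 ($108k), Apex→Route 2 ($136k), Talus→Route 6 ($131k), Quanta→Route 1 ($105k) — total 108+136+131+105 = $480k.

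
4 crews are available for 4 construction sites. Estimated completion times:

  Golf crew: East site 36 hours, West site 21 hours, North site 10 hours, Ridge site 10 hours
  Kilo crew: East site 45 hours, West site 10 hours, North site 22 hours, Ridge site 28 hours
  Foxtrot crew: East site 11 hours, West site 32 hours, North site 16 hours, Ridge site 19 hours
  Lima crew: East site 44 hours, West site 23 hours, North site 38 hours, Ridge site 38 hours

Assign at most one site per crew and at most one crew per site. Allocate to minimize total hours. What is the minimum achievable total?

Optimal: Golf crew→Ridge site (10 hours), Kilo crew→North site (22 hours), Foxtrot crew→East site (11 hours), Lima crew→West site (23 hours) — total 10+22+11+23 = 66 hours.
Column-greedy (each site in turn goes to its cheapest remaining crew) gives 69 hours, worse by 3.
Swapping Golf crew↔Kilo crew (Golf crew→North site 10 hours, Kilo crew→Ridge site 28 hours) adds 6.
No other one-to-one assignment undercuts 66 hours.

Minimum total: 66 hours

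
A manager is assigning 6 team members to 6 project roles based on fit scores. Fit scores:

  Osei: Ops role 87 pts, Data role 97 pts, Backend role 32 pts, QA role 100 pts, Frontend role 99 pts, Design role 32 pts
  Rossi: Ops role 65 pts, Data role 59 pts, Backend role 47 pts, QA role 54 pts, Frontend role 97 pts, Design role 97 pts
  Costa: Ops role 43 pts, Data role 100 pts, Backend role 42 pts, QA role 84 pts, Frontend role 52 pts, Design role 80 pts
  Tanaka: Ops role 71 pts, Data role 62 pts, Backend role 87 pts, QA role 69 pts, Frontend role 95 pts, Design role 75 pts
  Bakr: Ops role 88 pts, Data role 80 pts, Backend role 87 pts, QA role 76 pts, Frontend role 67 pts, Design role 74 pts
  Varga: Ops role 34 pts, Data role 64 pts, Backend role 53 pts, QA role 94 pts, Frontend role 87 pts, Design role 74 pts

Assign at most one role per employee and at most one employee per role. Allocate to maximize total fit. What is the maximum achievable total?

Optimal: Osei→Frontend role (99 pts), Rossi→Design role (97 pts), Costa→Data role (100 pts), Tanaka→Backend role (87 pts), Bakr→Ops role (88 pts), Varga→QA role (94 pts) — total 99+97+100+87+88+94 = 565 pts.
Column-greedy (each role in turn goes to its best remaining employee) gives 546 pts, worse by 19.
Next-best assignment: Osei→Ops role, Rossi→Design role, Costa→Data role, Tanaka→Frontend role, Bakr→Backend role, Varga→QA role = 560 pts.
Checked against all permutations: 565 pts is optimal.

Max total: 565 pts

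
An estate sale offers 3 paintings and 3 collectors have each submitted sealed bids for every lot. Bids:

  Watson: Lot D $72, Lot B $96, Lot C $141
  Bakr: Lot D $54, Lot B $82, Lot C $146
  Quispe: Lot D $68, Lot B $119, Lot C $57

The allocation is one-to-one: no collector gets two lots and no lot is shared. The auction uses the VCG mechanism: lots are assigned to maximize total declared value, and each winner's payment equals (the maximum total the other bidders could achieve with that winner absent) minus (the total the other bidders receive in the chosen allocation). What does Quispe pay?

Quispe pays $24.

Efficient allocation: Watson→Lot D ($72), Bakr→Lot C ($146), Quispe→Lot B ($119); total welfare W = $337.
Quispe receives Lot B at value $119, so the others get W − 119 = $218.
Without Quispe: best allocation of the remaining 2 bidders over all 3 lots is Watson→Lot B ($96), Bakr→Lot C ($146), total $242.
VCG payment = (others' best without Quispe) − (others' welfare with Quispe) = 242 − 218 = $24.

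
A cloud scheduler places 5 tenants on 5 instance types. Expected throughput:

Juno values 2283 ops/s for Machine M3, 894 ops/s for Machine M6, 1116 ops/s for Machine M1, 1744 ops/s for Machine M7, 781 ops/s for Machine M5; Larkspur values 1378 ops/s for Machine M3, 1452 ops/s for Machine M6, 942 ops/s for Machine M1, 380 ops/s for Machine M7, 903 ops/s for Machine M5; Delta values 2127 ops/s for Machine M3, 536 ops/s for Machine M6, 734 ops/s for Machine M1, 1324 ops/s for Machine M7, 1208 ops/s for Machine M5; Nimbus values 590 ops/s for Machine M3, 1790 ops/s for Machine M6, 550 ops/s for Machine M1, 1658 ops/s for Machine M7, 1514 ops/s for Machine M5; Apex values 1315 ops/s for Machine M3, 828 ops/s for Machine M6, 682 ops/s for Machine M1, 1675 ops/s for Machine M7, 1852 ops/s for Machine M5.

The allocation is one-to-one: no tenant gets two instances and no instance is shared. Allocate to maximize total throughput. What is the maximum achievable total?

This is a one-to-one assignment (maximum-weight bipartite matching).
Optimal: Juno→Machine M7 (1744 ops/s), Larkspur→Machine M1 (942 ops/s), Delta→Machine M3 (2127 ops/s), Nimbus→Machine M6 (1790 ops/s), Apex→Machine M5 (1852 ops/s) — total 1744+942+2127+1790+1852 = 8455 ops/s.
Next-best assignment: Juno→Machine M1, Larkspur→Machine M6, Delta→Machine M3, Nimbus→Machine M7, Apex→Machine M5 = 8205 ops/s.
No other one-to-one assignment exceeds 8455 ops/s.

Max total: 8455 ops/s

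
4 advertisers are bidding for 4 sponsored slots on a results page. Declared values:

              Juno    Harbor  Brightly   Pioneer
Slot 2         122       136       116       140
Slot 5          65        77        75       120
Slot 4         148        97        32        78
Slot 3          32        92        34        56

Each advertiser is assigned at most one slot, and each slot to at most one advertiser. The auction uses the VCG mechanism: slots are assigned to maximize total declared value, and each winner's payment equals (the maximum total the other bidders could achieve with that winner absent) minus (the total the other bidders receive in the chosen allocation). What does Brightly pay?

Brightly pays $44.

Efficient allocation: Juno→Slot 4 ($148), Harbor→Slot 3 ($92), Brightly→Slot 2 ($116), Pioneer→Slot 5 ($120); total welfare W = $476.
Brightly receives Slot 2 at value $116, so the others get W − 116 = $360.
Without Brightly: best allocation of the remaining 3 bidders over all 4 slots is Juno→Slot 4 ($148), Harbor→Slot 2 ($136), Pioneer→Slot 5 ($120), total $404.
VCG payment = (others' best without Brightly) − (others' welfare with Brightly) = 404 − 360 = $44.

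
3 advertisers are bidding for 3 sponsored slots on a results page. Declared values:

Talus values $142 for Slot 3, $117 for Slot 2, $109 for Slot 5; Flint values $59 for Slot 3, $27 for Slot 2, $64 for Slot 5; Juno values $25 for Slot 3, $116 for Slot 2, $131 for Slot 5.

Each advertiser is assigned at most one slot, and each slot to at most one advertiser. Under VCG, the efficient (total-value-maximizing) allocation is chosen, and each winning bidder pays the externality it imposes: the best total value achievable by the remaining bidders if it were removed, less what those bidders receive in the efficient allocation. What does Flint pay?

Efficient allocation: Talus→Slot 3 ($142), Flint→Slot 5 ($64), Juno→Slot 2 ($116); total welfare W = $322.
Flint receives Slot 5 at value $64, so the others get W − 64 = $258.
Without Flint: best allocation of the remaining 2 bidders over all 3 slots is Talus→Slot 3 ($142), Juno→Slot 5 ($131), total $273.
VCG payment = (others' best without Flint) − (others' welfare with Flint) = 273 − 258 = $15.

Flint pays $15.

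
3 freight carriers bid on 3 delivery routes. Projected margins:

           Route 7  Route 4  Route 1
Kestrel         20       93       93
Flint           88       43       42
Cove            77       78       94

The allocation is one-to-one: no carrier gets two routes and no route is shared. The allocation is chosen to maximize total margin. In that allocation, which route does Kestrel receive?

Optimal: Kestrel→Route 4 ($93k), Flint→Route 7 ($88k), Cove→Route 1 ($94k) — total 93+88+94 = $275k.
Next-best assignment: Kestrel→Route 1, Flint→Route 7, Cove→Route 4 = $259k.
Swapping Kestrel↔Flint (Kestrel→Route 7 $20k, Flint→Route 4 $43k) loses 118.

Kestrel receives Route 4.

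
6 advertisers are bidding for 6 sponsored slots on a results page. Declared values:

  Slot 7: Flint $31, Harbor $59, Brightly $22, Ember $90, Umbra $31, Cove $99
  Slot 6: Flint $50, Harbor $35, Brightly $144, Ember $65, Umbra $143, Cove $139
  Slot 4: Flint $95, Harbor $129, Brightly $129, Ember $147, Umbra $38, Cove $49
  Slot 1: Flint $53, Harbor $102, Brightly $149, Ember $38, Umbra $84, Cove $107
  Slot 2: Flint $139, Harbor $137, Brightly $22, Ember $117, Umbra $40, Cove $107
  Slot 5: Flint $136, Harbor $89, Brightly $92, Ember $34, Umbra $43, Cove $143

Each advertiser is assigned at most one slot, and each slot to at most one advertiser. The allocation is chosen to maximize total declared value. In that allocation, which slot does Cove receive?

Optimal: Flint→Slot 5 ($136), Harbor→Slot 2 ($137), Brightly→Slot 1 ($149), Ember→Slot 4 ($147), Umbra→Slot 6 ($143), Cove→Slot 7 ($99) — total 136+137+149+147+143+99 = $811.
Row-greedy (each advertiser in turn takes its best remaining slot) gives $793, worse by 18.
Cove's own top slot is Slot 5 ($143), but forcing Cove→Slot 5 and reassigning the rest optimally gives only $793 — worse by 18.

Cove receives Slot 7.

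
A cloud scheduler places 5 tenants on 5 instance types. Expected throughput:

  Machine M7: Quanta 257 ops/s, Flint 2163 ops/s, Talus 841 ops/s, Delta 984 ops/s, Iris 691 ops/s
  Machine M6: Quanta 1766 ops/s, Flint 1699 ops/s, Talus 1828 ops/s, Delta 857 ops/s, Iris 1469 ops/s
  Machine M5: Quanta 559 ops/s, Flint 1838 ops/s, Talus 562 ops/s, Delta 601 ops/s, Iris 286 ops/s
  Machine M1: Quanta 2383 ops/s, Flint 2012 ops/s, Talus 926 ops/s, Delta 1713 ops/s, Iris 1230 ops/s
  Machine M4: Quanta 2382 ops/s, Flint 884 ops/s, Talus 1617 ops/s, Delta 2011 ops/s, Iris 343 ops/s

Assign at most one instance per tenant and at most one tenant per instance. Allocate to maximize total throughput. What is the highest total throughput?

Optimal: Quanta→Machine M1 (2383 ops/s), Flint→Machine M5 (1838 ops/s), Talus→Machine M6 (1828 ops/s), Delta→Machine M4 (2011 ops/s), Iris→Machine M7 (691 ops/s) — total 2383+1838+1828+2011+691 = 8751 ops/s.
Column-greedy (each instance in turn goes to its best remaining tenant) gives 7318 ops/s, worse by 1433.
Next-best assignment: Quanta→Machine M1, Flint→Machine M7, Talus→Machine M6, Delta→Machine M4, Iris→Machine M5 = 8671 ops/s.
No other one-to-one assignment exceeds 8751 ops/s.

Max total: 8751 ops/s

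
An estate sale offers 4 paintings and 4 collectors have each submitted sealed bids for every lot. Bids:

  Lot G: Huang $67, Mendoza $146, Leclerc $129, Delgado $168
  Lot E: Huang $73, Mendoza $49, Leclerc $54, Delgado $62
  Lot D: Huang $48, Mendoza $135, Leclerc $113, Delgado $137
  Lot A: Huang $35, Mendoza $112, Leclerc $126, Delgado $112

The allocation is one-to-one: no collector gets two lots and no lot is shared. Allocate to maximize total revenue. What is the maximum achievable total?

Optimal: Huang→Lot E ($73), Mendoza→Lot D ($135), Leclerc→Lot A ($126), Delgado→Lot G ($168) — total 73+135+126+168 = $502.
Row-greedy (each collector in turn takes its best remaining lot) gives $482, worse by 20.
Next-best assignment: Huang→Lot E, Mendoza→Lot G, Leclerc→Lot A, Delgado→Lot D = $482.
Checked against all permutations: $502 is optimal.

Max total: $502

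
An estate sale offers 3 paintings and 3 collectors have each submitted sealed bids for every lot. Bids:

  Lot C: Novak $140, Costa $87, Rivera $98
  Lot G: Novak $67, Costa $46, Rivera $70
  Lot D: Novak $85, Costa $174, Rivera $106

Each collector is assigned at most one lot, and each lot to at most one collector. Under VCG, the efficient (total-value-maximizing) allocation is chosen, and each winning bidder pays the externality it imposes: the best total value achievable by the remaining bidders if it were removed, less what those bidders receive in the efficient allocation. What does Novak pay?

Novak pays $28.

Efficient allocation: Novak→Lot C ($140), Costa→Lot D ($174), Rivera→Lot G ($70); total welfare W = $384.
Novak receives Lot C at value $140, so the others get W − 140 = $244.
Without Novak: best allocation of the remaining 2 bidders over all 3 lots is Costa→Lot D ($174), Rivera→Lot C ($98), total $272.
VCG payment = (others' best without Novak) − (others' welfare with Novak) = 272 − 244 = $28.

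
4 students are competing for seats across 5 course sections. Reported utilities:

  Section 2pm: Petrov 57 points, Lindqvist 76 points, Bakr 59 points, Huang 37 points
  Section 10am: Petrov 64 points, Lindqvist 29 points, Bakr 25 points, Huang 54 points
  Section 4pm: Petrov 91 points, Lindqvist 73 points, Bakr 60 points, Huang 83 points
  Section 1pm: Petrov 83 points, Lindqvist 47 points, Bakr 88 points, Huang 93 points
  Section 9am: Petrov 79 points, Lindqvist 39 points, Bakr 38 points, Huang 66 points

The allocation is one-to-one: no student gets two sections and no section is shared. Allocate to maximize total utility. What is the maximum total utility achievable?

Optimal: Petrov→Section 9am (79 points), Lindqvist→Section 2pm (76 points), Bakr→Section 1pm (88 points), Huang→Section 4pm (83 points) — total 79+76+88+83 = 326 points.
Row-greedy (each student in turn takes its best remaining section) gives 321 points, worse by 5.
Next-best assignment: Petrov→Section 4pm, Lindqvist→Section 2pm, Bakr→Section 1pm, Huang→Section 9am = 321 points.

Maximum total: 326 points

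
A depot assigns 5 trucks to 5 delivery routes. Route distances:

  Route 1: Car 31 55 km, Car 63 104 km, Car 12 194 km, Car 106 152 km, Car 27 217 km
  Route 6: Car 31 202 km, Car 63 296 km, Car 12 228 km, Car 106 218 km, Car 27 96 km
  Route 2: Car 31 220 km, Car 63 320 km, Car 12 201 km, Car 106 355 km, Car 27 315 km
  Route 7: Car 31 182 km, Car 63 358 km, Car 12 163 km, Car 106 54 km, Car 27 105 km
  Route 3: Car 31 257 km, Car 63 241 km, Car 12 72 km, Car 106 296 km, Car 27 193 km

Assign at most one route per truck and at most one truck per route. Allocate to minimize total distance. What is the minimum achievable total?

Minimum total: 546 km

Optimal: Car 31→Route 2 (220 km), Car 63→Route 1 (104 km), Car 12→Route 3 (72 km), Car 106→Route 7 (54 km), Car 27→Route 6 (96 km) — total 220+104+72+54+96 = 546 km.
Min-entry greedy (repeatedly take the single cheapest remaining cell) gives 597 km, worse by 51.
Swapping Car 27↔Car 31 (Car 27→Route 2 315 km, Car 31→Route 6 202 km) adds 201.
Every other assignment is strictly worse.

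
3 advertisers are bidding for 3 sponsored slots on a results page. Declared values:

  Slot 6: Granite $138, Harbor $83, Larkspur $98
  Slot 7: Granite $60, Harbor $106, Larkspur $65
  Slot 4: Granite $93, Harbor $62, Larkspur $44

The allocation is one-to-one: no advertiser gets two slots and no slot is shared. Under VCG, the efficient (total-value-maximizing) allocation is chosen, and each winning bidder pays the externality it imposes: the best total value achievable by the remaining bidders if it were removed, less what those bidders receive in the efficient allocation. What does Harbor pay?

Harbor pays $12.

Efficient allocation: Granite→Slot 4 ($93), Harbor→Slot 7 ($106), Larkspur→Slot 6 ($98); total welfare W = $297.
Harbor receives Slot 7 at value $106, so the others get W − 106 = $191.
Without Harbor: best allocation of the remaining 2 bidders over all 3 slots is Granite→Slot 6 ($138), Larkspur→Slot 7 ($65), total $203.
VCG payment = (others' best without Harbor) − (others' welfare with Harbor) = 203 − 191 = $12.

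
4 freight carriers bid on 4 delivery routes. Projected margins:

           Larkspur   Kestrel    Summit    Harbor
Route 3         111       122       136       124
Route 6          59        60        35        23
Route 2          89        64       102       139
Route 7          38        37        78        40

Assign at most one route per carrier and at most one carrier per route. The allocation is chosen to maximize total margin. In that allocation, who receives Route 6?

Larkspur receives Route 6.

This is a one-to-one assignment (maximum-weight bipartite matching).
Optimal: Larkspur→Route 6 ($59k), Kestrel→Route 3 ($122k), Summit→Route 7 ($78k), Harbor→Route 2 ($139k) — total 59+122+78+139 = $398k.
Swapping Larkspur↔Harbor (Larkspur→Route 2 $89k, Harbor→Route 6 $23k) loses 86.
Larkspur's own top route is Route 3 ($111k), but forcing Larkspur→Route 3 and reassigning the rest optimally gives only $388k — worse by 10.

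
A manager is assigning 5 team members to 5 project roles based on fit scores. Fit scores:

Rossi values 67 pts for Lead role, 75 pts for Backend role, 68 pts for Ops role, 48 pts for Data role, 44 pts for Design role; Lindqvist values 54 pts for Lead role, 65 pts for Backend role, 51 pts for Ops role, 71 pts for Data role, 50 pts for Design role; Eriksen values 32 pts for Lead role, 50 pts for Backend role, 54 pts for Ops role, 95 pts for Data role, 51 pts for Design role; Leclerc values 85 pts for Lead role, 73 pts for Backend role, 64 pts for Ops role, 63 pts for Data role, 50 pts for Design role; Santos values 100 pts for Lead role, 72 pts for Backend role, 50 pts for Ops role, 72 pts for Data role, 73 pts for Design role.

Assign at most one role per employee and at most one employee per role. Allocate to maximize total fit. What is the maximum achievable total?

Maximum total: 386 pts

Optimal: Rossi→Ops role (68 pts), Lindqvist→Backend role (65 pts), Eriksen→Data role (95 pts), Leclerc→Lead role (85 pts), Santos→Design role (73 pts) — total 68+65+95+85+73 = 386 pts.
Column-greedy (each role in turn goes to its best remaining employee) gives 384 pts, worse by 2.
Swapping Leclerc↔Santos (Leclerc→Design role 50 pts, Santos→Lead role 100 pts) loses 8.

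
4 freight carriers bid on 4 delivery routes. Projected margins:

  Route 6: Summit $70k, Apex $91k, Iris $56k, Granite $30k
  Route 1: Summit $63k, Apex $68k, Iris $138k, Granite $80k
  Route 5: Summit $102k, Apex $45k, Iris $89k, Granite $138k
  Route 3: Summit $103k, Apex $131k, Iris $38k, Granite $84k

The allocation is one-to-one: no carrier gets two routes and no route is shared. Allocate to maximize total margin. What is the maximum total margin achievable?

Optimal: Summit→Route 6 ($70k), Apex→Route 3 ($131k), Iris→Route 1 ($138k), Granite→Route 5 ($138k) — total 70+131+138+138 = $477k.
Row-greedy (each carrier in turn takes its best remaining route) gives $470k, worse by 7.
Next-best assignment: Summit→Route 3, Apex→Route 6, Iris→Route 1, Granite→Route 5 = $470k.
Checked against all permutations: $477k is optimal.

Max total: $477k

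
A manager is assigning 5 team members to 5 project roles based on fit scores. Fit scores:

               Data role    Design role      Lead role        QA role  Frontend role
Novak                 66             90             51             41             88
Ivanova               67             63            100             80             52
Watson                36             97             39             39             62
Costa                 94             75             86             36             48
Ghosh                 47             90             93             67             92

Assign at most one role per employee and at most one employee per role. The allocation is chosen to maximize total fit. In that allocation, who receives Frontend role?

Novak receives Frontend role.

Optimal: Novak→Frontend role (88 pts), Ivanova→QA role (80 pts), Watson→Design role (97 pts), Costa→Data role (94 pts), Ghosh→Lead role (93 pts) — total 88+80+97+94+93 = 452 pts.
Row-greedy (each employee in turn takes its best remaining role) gives 413 pts, worse by 39.
Next-best assignment: Novak→Frontend role, Ivanova→Lead role, Watson→Design role, Costa→Data role, Ghosh→QA role = 446 pts.
Checked against all permutations: 452 pts is optimal.
Novak's own top role is Design role (90 pts), but forcing Novak→Design role and reassigning the rest optimally gives only 419 pts — worse by 33.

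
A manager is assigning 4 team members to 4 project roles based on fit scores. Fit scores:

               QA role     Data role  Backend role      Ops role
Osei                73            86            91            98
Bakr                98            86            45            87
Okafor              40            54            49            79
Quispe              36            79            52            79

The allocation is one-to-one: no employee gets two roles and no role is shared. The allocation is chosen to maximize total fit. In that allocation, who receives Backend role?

This is the linear assignment problem.
Optimal: Osei→Backend role (91 pts), Bakr→QA role (98 pts), Okafor→Ops role (79 pts), Quispe→Data role (79 pts) — total 91+98+79+79 = 347 pts.
Max-entry greedy (repeatedly take the single best remaining cell) gives 324 pts, worse by 23.
Next-best assignment: Osei→Ops role, Bakr→QA role, Okafor→Backend role, Quispe→Data role = 324 pts.
Swapping Bakr↔Osei (Bakr→Backend role 45 pts, Osei→QA role 73 pts) loses 71.
No other one-to-one assignment exceeds 347 pts.
Osei's own top role is Ops role (98 pts), but forcing Osei→Ops role and reassigning the rest optimally gives only 324 pts — worse by 23.

Osei receives Backend role.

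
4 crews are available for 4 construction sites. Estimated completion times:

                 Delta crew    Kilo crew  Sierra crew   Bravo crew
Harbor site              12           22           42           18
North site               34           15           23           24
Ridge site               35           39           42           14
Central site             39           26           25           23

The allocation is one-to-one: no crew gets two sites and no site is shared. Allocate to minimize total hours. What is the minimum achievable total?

Optimal: Delta crew→Harbor site (12 hours), Kilo crew→North site (15 hours), Sierra crew→Central site (25 hours), Bravo crew→Ridge site (14 hours) — total 12+15+25+14 = 66 hours.
Swapping Delta crew↔Kilo crew (Delta crew→North site 34 hours, Kilo crew→Harbor site 22 hours) adds 29.

Min total: 66 hours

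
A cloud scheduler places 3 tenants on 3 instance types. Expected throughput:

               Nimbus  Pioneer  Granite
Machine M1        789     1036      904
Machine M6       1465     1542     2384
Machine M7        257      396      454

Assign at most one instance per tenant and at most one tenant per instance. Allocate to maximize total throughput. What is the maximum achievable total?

Max total: 3677 ops/s

Optimal: Nimbus→Machine M7 (257 ops/s), Pioneer→Machine M1 (1036 ops/s), Granite→Machine M6 (2384 ops/s) — total 257+1036+2384 = 3677 ops/s.
Row-greedy (each tenant in turn takes its best remaining instance) gives 2955 ops/s, worse by 722.
Next-best assignment: Nimbus→Machine M1, Pioneer→Machine M7, Granite→Machine M6 = 3569 ops/s.
Swapping Nimbus↔Pioneer (Nimbus→Machine M1 789 ops/s, Pioneer→Machine M7 396 ops/s) loses 108.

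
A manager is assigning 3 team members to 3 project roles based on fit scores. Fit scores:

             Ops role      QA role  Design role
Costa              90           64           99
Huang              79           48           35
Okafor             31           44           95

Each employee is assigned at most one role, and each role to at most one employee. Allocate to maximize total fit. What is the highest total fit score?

Treat this as an assignment problem: match each employee to one role.
Optimal: Costa→QA role (64 pts), Huang→Ops role (79 pts), Okafor→Design role (95 pts) — total 64+79+95 = 238 pts.
Row-greedy (each employee in turn takes its best remaining role) gives 222 pts, worse by 16.

Max total: 238 pts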